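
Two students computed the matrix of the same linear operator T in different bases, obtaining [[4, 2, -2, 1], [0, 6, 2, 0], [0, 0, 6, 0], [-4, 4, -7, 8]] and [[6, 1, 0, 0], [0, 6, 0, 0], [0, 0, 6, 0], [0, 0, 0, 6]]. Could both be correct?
No.

Both have characteristic polynomial (x - 6)^4, but the minimal polynomial of A is (x - 6)^3 while the minimal polynomial of B is (x - 6)^2. The minimal polynomial is a similarity invariant, so A and B are not similar.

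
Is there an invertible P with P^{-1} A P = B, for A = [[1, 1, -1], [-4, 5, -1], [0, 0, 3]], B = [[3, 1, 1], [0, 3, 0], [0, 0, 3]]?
Both have characteristic polynomial (x - 3)^3, but the minimal polynomial of A is (x - 3)^3 while the minimal polynomial of B is (x - 3)^2. The minimal polynomial is a similarity invariant, so A and B are not similar.

No.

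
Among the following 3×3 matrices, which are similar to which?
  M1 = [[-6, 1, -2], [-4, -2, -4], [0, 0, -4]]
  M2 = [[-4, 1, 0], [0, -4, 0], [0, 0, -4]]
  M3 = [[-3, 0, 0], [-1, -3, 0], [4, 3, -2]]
2 classes: {M1, M2}, {M3}

Characteristic polynomials: χ_{M1} = (x + 4)^3, χ_{M2} = (x + 4)^3, χ_{M3} = (x + 2)(x + 3)^2.

{M1, M2}: invariant factors x + 4, (x + 4)^2.

{M3}: invariant factors (x + 2)(x + 3)^2.

Matrices are similar if and only if their invariant-factor lists agree; the partition into similarity classes is {M1, M2}, {M3}.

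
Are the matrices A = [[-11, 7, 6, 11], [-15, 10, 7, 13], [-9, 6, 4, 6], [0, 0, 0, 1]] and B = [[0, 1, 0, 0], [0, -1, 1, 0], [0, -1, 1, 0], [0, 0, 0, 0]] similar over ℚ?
trace(A) = 4 but trace(B) = 0. The trace is a similarity invariant, so A and B are not similar.

No.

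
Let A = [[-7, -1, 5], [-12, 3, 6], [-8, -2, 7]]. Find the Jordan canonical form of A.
The characteristic polynomial is det(xI - A) = (x - 3)^2(x + 3), so the eigenvalues are -3 (algebraic multiplicity 1), 3 (algebraic multiplicity 2).

For λ = -3: algebraic multiplicity 1 gives one 1×1 block.

For λ = 3: rank(A - 3I) = 2, rank((A - 3I)^2) = 1. The eigenspace has dimension 3 - 2 = 1, so there is 1 Jordan block; the rank sequence gives block sizes [2].

Assembling the blocks gives the Jordan form J above.

J = [[-3, 0, 0], [0, 3, 1], [0, 0, 3]]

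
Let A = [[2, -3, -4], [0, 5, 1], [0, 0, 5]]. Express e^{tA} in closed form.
A has Jordan form J = [[2, 0, 0], [0, 5, 1], [0, 0, 5]] with A = PJP^{-1}, so e^{tA} = P e^{tJ} P^{-1}.

For a Jordan block J_k(λ), e^{tJ_k(λ)} = e^{λt} · (I + tN + t^2 N^2/2! + ... + t^{k-1} N^{k-1}/(k-1)!) where N is the nilpotent superdiagonal part.

Assembling the blocks and conjugating back gives the entries of e^{tA} as shown above.

e^{tA} = [[e^{2*t}, -e^{5*t} + e^{2*t}, -t*e^{5*t} - e^{5*t} + e^{2*t}], [0, e^{5*t}, t*e^{5*t}], [0, 0, e^{5*t}]]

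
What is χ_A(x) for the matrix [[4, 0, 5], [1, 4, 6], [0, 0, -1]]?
χ_A(x) = (x - 4)^2(x + 1)

xI - A = [[x - 4, 0, -5], [-1, x - 4, -6], [0, 0, x + 1]].

Expanding det(xI - A) along the first row:
det(xI - A) = + (x - 4)·det([[x - 4, -6], [0, x + 1]]) - (0)·det([[-1, -6], [0, x + 1]]) + (-5)·det([[-1, x - 4], [0, 0]]).

Evaluating gives χ_A(x) = x^3 - 7x^2 + 8x + 16 = (x - 4)^2(x + 1).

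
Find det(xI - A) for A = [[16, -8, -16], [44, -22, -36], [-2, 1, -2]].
χ_A(x) = x(x + 4)^2

xI - A = [[x - 16, 8, 16], [-44, x + 22, 36], [2, -1, x + 2]].

Expanding det(xI - A) along the first row:
det(xI - A) = + (x - 16)·det([[x + 22, 36], [-1, x + 2]]) - (8)·det([[-44, 36], [2, x + 2]]) + (16)·det([[-44, x + 22], [2, -1]]).

Evaluating gives χ_A(x) = x^3 + 8x^2 + 16x = x(x + 4)^2.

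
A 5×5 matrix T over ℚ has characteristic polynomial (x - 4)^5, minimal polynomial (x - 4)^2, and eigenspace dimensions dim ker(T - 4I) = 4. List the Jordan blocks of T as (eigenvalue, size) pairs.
λ = 4: algebraic multiplicity 5 (exponent in χ_T), largest block size 2 (exponent in m_T), 4 blocks (geometric multiplicity). These force block sizes [2, 1, 1, 1].

Jordan blocks: (4, 2), (4, 1), (4, 1), (4, 1)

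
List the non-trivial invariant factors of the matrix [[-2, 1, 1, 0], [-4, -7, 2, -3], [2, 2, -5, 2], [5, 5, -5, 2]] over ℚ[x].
x + 3, (x + 3)^3

The Jordan structure of A has elementary divisors (x + 3)^3, (x + 3). Arranging the block sizes at each eigenvalue in decreasing order and taking row products gives the invariant factors.

Invariant factors (smallest first, each dividing the next): x + 3, (x + 3)^3.

Check: the last factor (x + 3)^3 is the minimal polynomial, and the product (x + 3)^4 is the characteristic polynomial.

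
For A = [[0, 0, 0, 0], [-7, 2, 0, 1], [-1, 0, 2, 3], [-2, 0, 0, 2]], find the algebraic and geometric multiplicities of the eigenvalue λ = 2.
algebraic multiplicity 3, geometric multiplicity 2

The characteristic polynomial is x(x - 2)^3, so the factor x - 2 appears with exponent 3: the algebraic multiplicity is 3.

rank(A - 2I) = 2, so the eigenspace has dimension 4 - 2 = 2: the geometric multiplicity is 2.

Since 2 < 3, A is not diagonalizable.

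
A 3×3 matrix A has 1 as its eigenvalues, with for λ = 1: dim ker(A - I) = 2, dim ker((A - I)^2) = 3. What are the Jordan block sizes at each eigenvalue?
λ = 1: successive nullity increments [2, 1] count blocks of size ≥ k; block sizes are [2, 1].

Jordan blocks: (1, 2), (1, 1)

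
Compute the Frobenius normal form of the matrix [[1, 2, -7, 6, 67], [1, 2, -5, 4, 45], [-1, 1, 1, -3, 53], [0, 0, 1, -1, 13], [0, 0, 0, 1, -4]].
The invariant factors of A (the non-unit diagonal entries of the Smith normal form of xI - A over ℚ[x]) are x - 3, (x - 3)(x - 1)(x + 4)^2, each dividing the next. The characteristic polynomial is their product, (x - 3)^2(x - 1)(x + 4)^2.

The rational canonical form is the block-diagonal matrix of companion matrices C(f_i):
R = [[3, 0, 0, 0, 0], [0, 0, 0, 0, -48], [0, 1, 0, 0, 40], [0, 0, 1, 0, 13], [0, 0, 0, 1, -4]].

R = [[3, 0, 0, 0, 0], [0, 0, 0, 0, -48], [0, 1, 0, 0, 40], [0, 0, 1, 0, 13], [0, 0, 0, 1, -4]]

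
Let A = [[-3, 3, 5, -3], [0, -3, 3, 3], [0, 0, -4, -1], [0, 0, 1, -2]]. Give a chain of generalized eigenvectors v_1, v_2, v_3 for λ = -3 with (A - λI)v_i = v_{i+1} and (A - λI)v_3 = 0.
v_1 = [[0, 0, 1, 0]]^T, v_2 = [[5, 3, -1, 1]]^T, v_3 = [[1, 0, 0, 0]]^T

We seek v_1 ∈ ker((A + 3I)^3) \ ker((A + 3I)^2), then set v_{i+1} = (A + 3I) v_i.

One such chain is v_1 = [[0, 0, 1, 0]]^T, v_2 = [[5, 3, -1, 1]]^T, v_3 = [[1, 0, 0, 0]]^T. Check: (A + 3I) v_3 = [[0, 0, 0, 0]]^T = 0.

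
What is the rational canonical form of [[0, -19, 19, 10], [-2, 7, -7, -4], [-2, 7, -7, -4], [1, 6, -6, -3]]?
The invariant factors of A (the non-unit diagonal entries of the Smith normal form of xI - A over ℚ[x]) are x, x(x - 2)(x + 5), each dividing the next. The characteristic polynomial is their product, x^2(x - 2)(x + 5).

The rational canonical form is the block-diagonal matrix of companion matrices C(f_i):
R = [[0, 0, 0, 0], [0, 0, 0, 0], [0, 1, 0, 10], [0, 0, 1, -3]].

R = [[0, 0, 0, 0], [0, 0, 0, 0], [0, 1, 0, 10], [0, 0, 1, -3]]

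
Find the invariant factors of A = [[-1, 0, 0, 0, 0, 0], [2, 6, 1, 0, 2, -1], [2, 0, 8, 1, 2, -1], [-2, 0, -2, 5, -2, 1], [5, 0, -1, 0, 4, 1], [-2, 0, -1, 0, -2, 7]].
The Jordan structure of A has elementary divisors (x + 1), (x - 6)^3, (x - 6), (x - 6). Arranging the block sizes at each eigenvalue in decreasing order and taking row products gives the invariant factors.

Invariant factors (smallest first, each dividing the next): x - 6, x - 6, (x - 6)^3(x + 1).

Check: the last factor (x - 6)^3(x + 1) is the minimal polynomial, and the product (x - 6)^5(x + 1) is the characteristic polynomial.

x - 6, x - 6, (x - 6)^3(x + 1)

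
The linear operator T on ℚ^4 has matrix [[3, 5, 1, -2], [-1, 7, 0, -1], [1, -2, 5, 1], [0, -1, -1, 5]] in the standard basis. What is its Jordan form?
The characteristic polynomial is det(xI - A) = (x - 5)^4, so the eigenvalues are 5 (algebraic multiplicity 4).

For λ = 5: rank(A - 5I) = 2, rank((A - 5I)^2) = 0. The eigenspace has dimension 4 - 2 = 2, so there are 2 Jordan blocks; the rank sequence gives block sizes [2, 2].

Assembling the blocks gives the Jordan form J above.

J = [[5, 1, 0, 0], [0, 5, 0, 0], [0, 0, 5, 1], [0, 0, 0, 5]]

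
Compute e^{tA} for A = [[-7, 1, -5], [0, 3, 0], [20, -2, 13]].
A has Jordan form J = [[3, 1, 0], [0, 3, 0], [0, 0, 3]] with A = PJP^{-1}, so e^{tA} = P e^{tJ} P^{-1}.

For a Jordan block J_k(λ), e^{tJ_k(λ)} = e^{λt} · (I + tN + t^2 N^2/2! + ... + t^{k-1} N^{k-1}/(k-1)!) where N is the nilpotent superdiagonal part.

Assembling the blocks and conjugating back gives the entries of e^{tA} as shown above.

e^{tA} = [[(1 - 10*t)*e^{3*t}, t*e^{3*t}, -5*t*e^{3*t}], [0, e^{3*t}, 0], [20*t*e^{3*t}, -2*t*e^{3*t}, (10*t + 1)*e^{3*t}]]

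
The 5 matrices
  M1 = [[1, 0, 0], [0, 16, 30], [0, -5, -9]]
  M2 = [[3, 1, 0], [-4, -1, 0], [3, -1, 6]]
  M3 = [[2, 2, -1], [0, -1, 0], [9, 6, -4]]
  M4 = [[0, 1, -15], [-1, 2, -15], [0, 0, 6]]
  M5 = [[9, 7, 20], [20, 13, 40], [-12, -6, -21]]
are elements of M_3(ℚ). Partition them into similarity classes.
Characteristic polynomials: χ_{M1} = (x - 6)(x - 1)^2, χ_{M2} = (x - 6)(x - 1)^2, χ_{M3} = (x + 1)^3, χ_{M4} = (x - 6)(x - 1)^2, χ_{M5} = (x - 3)(x + 1)^2.

{M1}: invariant factors x - 1, (x - 6)(x - 1).

{M2, M4}: invariant factors (x - 6)(x - 1)^2.

{M3}: invariant factors x + 1, (x + 1)^2.

{M5}: invariant factors (x - 3)(x + 1)^2.

Matrices are similar if and only if their invariant-factor lists agree; the partition into similarity classes is {M1}, {M2, M4}, {M3}, {M5}.

4 classes: {M1}, {M2, M4}, {M3}, {M5}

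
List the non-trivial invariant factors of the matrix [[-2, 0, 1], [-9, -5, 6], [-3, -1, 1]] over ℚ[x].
The Jordan structure of A has elementary divisors (x + 2)^3. Arranging the block sizes at each eigenvalue in decreasing order and taking row products gives the invariant factors.

Invariant factors (smallest first, each dividing the next): (x + 2)^3.

Check: the last factor (x + 2)^3 is the minimal polynomial, and the product (x + 2)^3 is the characteristic polynomial.

(x + 2)^3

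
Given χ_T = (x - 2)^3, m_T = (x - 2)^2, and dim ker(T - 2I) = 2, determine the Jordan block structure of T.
λ = 2: algebraic multiplicity 3 (exponent in χ_T), largest block size 2 (exponent in m_T), 2 blocks (geometric multiplicity). These force block sizes [2, 1].

Jordan blocks: (2, 2), (2, 1)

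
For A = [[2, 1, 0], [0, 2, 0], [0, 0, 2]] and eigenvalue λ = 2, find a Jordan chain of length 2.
v_1 = [[0, 1, 1]]^T, v_2 = [[1, 0, 0]]^T

We seek v_1 ∈ ker((A - 2I)^2) \ ker(A - 2I), then set v_{i+1} = (A - 2I) v_i.

One such chain is v_1 = [[0, 1, 1]]^T, v_2 = [[1, 0, 0]]^T. Check: (A - 2I) v_2 = [[0, 0, 0]]^T = 0.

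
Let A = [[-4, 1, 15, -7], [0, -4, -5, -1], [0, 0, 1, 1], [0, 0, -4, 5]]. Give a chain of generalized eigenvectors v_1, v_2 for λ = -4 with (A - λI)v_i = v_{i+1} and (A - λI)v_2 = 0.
We seek v_1 ∈ ker((A + 4I)^2) \ ker(A + 4I), then set v_{i+1} = (A + 4I) v_i.

One such chain is v_1 = [[-1, 1, 0, 0]]^T, v_2 = [[1, 0, 0, 0]]^T. Check: (A + 4I) v_2 = [[0, 0, 0, 0]]^T = 0.

v_1 = [[-1, 1, 0, 0]]^T, v_2 = [[1, 0, 0, 0]]^T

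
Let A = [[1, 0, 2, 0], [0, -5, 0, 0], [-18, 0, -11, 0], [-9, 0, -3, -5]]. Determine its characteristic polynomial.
χ_A(x) = (x + 5)^4

xI - A = [[x - 1, 0, -2, 0], [0, x + 5, 0, 0], [18, 0, x + 11, 0], [9, 0, 3, x + 5]].

Expanding det(xI - A) along the first row:
det(xI - A) = + (x - 1)·det([[x + 5, 0, 0], [0, x + 11, 0], [0, 3, x + 5]]) - (0)·det([[0, 0, 0], [18, x + 11, 0], [9, 3, x + 5]]) + (-2)·det([[0, x + 5, 0], [18, 0, 0], [9, 0, x + 5]]) - (0)·det([[0, x + 5, 0], [18, 0, x + 11], [9, 0, 3]]).

Evaluating gives χ_A(x) = x^4 + 20x^3 + 150x^2 + 500x + 625 = (x + 5)^4.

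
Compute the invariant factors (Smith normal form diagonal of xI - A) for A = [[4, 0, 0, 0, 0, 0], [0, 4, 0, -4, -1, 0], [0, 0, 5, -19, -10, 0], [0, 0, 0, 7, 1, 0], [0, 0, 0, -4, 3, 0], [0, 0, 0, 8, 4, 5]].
(x - 5)(x - 4), (x - 5)^3(x - 4)

The Jordan structure of A has elementary divisors (x - 4), (x - 4), (x - 5)^3, (x - 5). Arranging the block sizes at each eigenvalue in decreasing order and taking row products gives the invariant factors.

Invariant factors (smallest first, each dividing the next): (x - 5)(x - 4), (x - 5)^3(x - 4).

Check: the last factor (x - 5)^3(x - 4) is the minimal polynomial, and the product (x - 5)^4(x - 4)^2 is the characteristic polynomial.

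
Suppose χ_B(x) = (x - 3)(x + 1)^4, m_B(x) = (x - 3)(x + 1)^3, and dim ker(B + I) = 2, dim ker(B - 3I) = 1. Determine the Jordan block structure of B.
Jordan blocks: (-1, 3), (-1, 1), (3, 1)

λ = -1: algebraic multiplicity 4 (exponent in χ_B), largest block size 3 (exponent in m_B), 2 blocks (geometric multiplicity). These force block sizes [3, 1].
λ = 3: algebraic multiplicity 1 (exponent in χ_B), largest block size 1 (exponent in m_B), 1 block (geometric multiplicity). This forces block sizes [1].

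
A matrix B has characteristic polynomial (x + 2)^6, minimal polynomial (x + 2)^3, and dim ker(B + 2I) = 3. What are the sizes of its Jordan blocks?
Jordan blocks: (-2, 3), (-2, 2), (-2, 1)

λ = -2: algebraic multiplicity 6 (exponent in χ_B), largest block size 3 (exponent in m_B), 3 blocks (geometric multiplicity). These force block sizes [3, 2, 1].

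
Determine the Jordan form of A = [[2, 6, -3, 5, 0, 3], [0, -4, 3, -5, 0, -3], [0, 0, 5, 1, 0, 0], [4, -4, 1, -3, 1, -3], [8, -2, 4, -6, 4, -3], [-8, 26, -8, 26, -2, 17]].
The characteristic polynomial is det(xI - A) = (x - 5)(x - 4)^3(x - 2)^2, so the eigenvalues are 2 (algebraic multiplicity 2), 4 (algebraic multiplicity 3), 5 (algebraic multiplicity 1).

For λ = 2: rank(A - 2I) = 4. The eigenspace has dimension 6 - 4 = 2, so there are 2 Jordan blocks; the rank sequence gives block sizes [1, 1].

For λ = 4: rank(A - 4I) = 5, rank((A - 4I)^2) = 4, rank((A - 4I)^3) = 3. The eigenspace has dimension 6 - 5 = 1, so there is 1 Jordan block; the rank sequence gives block sizes [3].

For λ = 5: algebraic multiplicity 1 gives one 1×1 block.

Assembling the blocks gives the Jordan form J above.

J = [[2, 0, 0, 0, 0, 0], [0, 2, 0, 0, 0, 0], [0, 0, 4, 1, 0, 0], [0, 0, 0, 4, 1, 0], [0, 0, 0, 0, 4, 0], [0, 0, 0, 0, 0, 5]]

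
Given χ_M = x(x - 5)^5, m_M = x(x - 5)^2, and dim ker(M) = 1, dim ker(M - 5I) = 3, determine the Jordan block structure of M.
λ = 0: algebraic multiplicity 1 (exponent in χ_M), largest block size 1 (exponent in m_M), 1 block (geometric multiplicity). This forces block sizes [1].
λ = 5: algebraic multiplicity 5 (exponent in χ_M), largest block size 2 (exponent in m_M), 3 blocks (geometric multiplicity). These force block sizes [2, 2, 1].

Jordan blocks: (0, 1), (5, 2), (5, 2), (5, 1)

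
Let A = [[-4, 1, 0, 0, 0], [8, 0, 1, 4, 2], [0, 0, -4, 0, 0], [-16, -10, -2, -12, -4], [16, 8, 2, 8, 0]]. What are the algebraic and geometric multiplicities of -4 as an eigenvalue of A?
The characteristic polynomial is (x + 4)^5, so the factor x + 4 appears with exponent 5: the algebraic multiplicity is 5.

rank(A + 4I) = 2, so the eigenspace has dimension 5 - 2 = 3: the geometric multiplicity is 3.

Since 3 < 5, A is not diagonalizable.

algebraic multiplicity 5, geometric multiplicity 3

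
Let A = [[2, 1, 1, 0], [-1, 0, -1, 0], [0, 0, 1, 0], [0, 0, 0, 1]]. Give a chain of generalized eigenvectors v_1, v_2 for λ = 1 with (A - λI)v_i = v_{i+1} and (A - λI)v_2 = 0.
v_1 = [[0, 1, 0, 1]]^T, v_2 = [[1, -1, 0, 0]]^T

We seek v_1 ∈ ker((A - I)^2) \ ker(A - I), then set v_{i+1} = (A - I) v_i.

One such chain is v_1 = [[0, 1, 0, 1]]^T, v_2 = [[1, -1, 0, 0]]^T. Check: (A - I) v_2 = [[0, 0, 0, 0]]^T = 0.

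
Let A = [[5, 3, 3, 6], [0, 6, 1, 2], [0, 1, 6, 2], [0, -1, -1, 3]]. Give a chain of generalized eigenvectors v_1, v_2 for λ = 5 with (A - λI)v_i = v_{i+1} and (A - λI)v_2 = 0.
v_1 = [[2, 1, 0, 0]]^T, v_2 = [[3, 1, 1, -1]]^T

We seek v_1 ∈ ker((A - 5I)^2) \ ker(A - 5I), then set v_{i+1} = (A - 5I) v_i.

One such chain is v_1 = [[2, 1, 0, 0]]^T, v_2 = [[3, 1, 1, -1]]^T. Check: (A - 5I) v_2 = [[0, 0, 0, 0]]^T = 0.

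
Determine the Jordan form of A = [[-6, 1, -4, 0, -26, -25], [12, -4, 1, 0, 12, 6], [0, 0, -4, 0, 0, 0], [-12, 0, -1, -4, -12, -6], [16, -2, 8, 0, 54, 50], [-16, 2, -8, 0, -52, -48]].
J = [[-4, 1, 0, 0, 0, 0], [0, -4, 1, 0, 0, 0], [0, 0, -4, 0, 0, 0], [0, 0, 0, -4, 0, 0], [0, 0, 0, 0, 2, 0], [0, 0, 0, 0, 0, 2]]

The characteristic polynomial is det(xI - A) = (x - 2)^2(x + 4)^4, so the eigenvalues are -4 (algebraic multiplicity 4), 2 (algebraic multiplicity 2).

For λ = -4: rank(A + 4I) = 4, rank((A + 4I)^2) = 3, rank((A + 4I)^3) = 2. The eigenspace has dimension 6 - 4 = 2, so there are 2 Jordan blocks; the rank sequence gives block sizes [3, 1].

For λ = 2: rank(A - 2I) = 4. The eigenspace has dimension 6 - 4 = 2, so there are 2 Jordan blocks; the rank sequence gives block sizes [1, 1].

Assembling the blocks gives the Jordan form J above.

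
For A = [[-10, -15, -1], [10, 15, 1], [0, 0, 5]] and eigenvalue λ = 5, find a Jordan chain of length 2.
v_1 = [[-3, 3, 1]]^T, v_2 = [[-1, 1, 0]]^T

We seek v_1 ∈ ker((A - 5I)^2) \ ker(A - 5I), then set v_{i+1} = (A - 5I) v_i.

One such chain is v_1 = [[-3, 3, 1]]^T, v_2 = [[-1, 1, 0]]^T. Check: (A - 5I) v_2 = [[0, 0, 0]]^T = 0.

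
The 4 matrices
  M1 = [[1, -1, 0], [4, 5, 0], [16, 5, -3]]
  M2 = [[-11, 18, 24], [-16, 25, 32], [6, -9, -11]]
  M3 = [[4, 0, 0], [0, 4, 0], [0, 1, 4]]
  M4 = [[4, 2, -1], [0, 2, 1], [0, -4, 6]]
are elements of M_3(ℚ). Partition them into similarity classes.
Characteristic polynomials: χ_{M1} = (x - 3)^2(x + 3), χ_{M2} = (x - 1)^3, χ_{M3} = (x - 4)^3, χ_{M4} = (x - 4)^3.

{M1}: invariant factors (x - 3)^2(x + 3).

{M2}: invariant factors x - 1, (x - 1)^2.

{M3, M4}: invariant factors x - 4, (x - 4)^2.

Matrices are similar if and only if their invariant-factor lists agree; the partition into similarity classes is {M1}, {M2}, {M3, M4}.

3 classes: {M1}, {M2}, {M3, M4}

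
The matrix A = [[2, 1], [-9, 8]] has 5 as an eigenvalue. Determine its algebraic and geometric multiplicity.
The characteristic polynomial is (x - 5)^2, so the factor x - 5 appears with exponent 2: the algebraic multiplicity is 2.

rank(A - 5I) = 1, so the eigenspace has dimension 2 - 1 = 1: the geometric multiplicity is 1.

Since 1 < 2, A is not diagonalizable.

algebraic multiplicity 2, geometric multiplicity 1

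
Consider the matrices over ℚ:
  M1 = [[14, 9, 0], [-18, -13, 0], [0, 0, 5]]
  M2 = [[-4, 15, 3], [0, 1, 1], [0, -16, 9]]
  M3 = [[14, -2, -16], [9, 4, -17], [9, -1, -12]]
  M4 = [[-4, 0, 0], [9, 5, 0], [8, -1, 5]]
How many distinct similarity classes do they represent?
Characteristic polynomials: χ_{M1} = (x - 5)^2(x + 4), χ_{M2} = (x - 5)^2(x + 4), χ_{M3} = (x - 5)^2(x + 4), χ_{M4} = (x - 5)^2(x + 4).

{M1}: invariant factors x - 5, (x - 5)(x + 4).

{M2, M3, M4}: invariant factors (x - 5)^2(x + 4).

Matrices are similar if and only if their invariant-factor lists agree; the partition into similarity classes is {M1}, {M2, M3, M4}.

2 classes: {M1}, {M2, M3, M4}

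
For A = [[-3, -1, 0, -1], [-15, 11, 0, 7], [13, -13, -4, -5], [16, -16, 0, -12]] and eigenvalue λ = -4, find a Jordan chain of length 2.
v_1 = [[0, 1, 0, -2]]^T, v_2 = [[1, 1, -3, 0]]^T

We seek v_1 ∈ ker((A + 4I)^2) \ ker(A + 4I), then set v_{i+1} = (A + 4I) v_i.

One such chain is v_1 = [[0, 1, 0, -2]]^T, v_2 = [[1, 1, -3, 0]]^T. Check: (A + 4I) v_2 = [[0, 0, 0, 0]]^T = 0.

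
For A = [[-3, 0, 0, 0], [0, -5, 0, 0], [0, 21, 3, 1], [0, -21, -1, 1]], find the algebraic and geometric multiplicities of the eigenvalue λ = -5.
The characteristic polynomial is (x - 2)^2(x + 3)(x + 5), so the factor x + 5 appears with exponent 1: the algebraic multiplicity is 1.

rank(A + 5I) = 3, so the eigenspace has dimension 4 - 3 = 1: the geometric multiplicity is 1.

algebraic multiplicity 1, geometric multiplicity 1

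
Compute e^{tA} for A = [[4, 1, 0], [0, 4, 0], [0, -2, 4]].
e^{tA} = [[e^{4*t}, t*e^{4*t}, 0], [0, e^{4*t}, 0], [0, -2*t*e^{4*t}, e^{4*t}]]

A has Jordan form J = [[4, 1, 0], [0, 4, 0], [0, 0, 4]] with A = PJP^{-1}, so e^{tA} = P e^{tJ} P^{-1}.

For a Jordan block J_k(λ), e^{tJ_k(λ)} = e^{λt} · (I + tN + t^2 N^2/2! + ... + t^{k-1} N^{k-1}/(k-1)!) where N is the nilpotent superdiagonal part.

Assembling the blocks and conjugating back gives the entries of e^{tA} as shown above.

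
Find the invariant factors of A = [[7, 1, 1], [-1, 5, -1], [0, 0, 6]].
x - 6, (x - 6)^2

The Jordan structure of A has elementary divisors (x - 6)^2, (x - 6). Arranging the block sizes at each eigenvalue in decreasing order and taking row products gives the invariant factors.

Invariant factors (smallest first, each dividing the next): x - 6, (x - 6)^2.

Check: the last factor (x - 6)^2 is the minimal polynomial, and the product (x - 6)^3 is the characteristic polynomial.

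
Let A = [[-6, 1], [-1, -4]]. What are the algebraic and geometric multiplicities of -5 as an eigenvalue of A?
The characteristic polynomial is (x + 5)^2, so the factor x + 5 appears with exponent 2: the algebraic multiplicity is 2.

rank(A + 5I) = 1, so the eigenspace has dimension 2 - 1 = 1: the geometric multiplicity is 1.

Since 1 < 2, A is not diagonalizable.

algebraic multiplicity 2, geometric multiplicity 1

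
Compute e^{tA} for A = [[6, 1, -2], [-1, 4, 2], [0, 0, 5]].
A has Jordan form J = [[5, 1, 0], [0, 5, 0], [0, 0, 5]] with A = PJP^{-1}, so e^{tA} = P e^{tJ} P^{-1}.

For a Jordan block J_k(λ), e^{tJ_k(λ)} = e^{λt} · (I + tN + t^2 N^2/2! + ... + t^{k-1} N^{k-1}/(k-1)!) where N is the nilpotent superdiagonal part.

Assembling the blocks and conjugating back gives the entries of e^{tA} as shown above.

e^{tA} = [[(t + 1)*e^{5*t}, t*e^{5*t}, -2*t*e^{5*t}], [-t*e^{5*t}, (1 - t)*e^{5*t}, 2*t*e^{5*t}], [0, 0, e^{5*t}]]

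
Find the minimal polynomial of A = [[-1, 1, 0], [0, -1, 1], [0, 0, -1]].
The characteristic polynomial factors as (x + 1)^3. The minimal polynomial is ∏(x - λ)^{k_λ} where k_λ is the size of the largest Jordan block at λ.

For λ = -1: rank(A + I) = 2, and the largest Jordan block has size 3 (the smallest k with rank((A + I)^k) = rank((A + I)^(k+1))).

So m_A(x) = (x + 1)^3.

m_A(x) = (x + 1)^3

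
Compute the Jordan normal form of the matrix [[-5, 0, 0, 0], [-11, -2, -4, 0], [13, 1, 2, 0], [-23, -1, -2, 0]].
J = [[-5, 0, 0, 0], [0, 0, 1, 0], [0, 0, 0, 0], [0, 0, 0, 0]]

The characteristic polynomial is det(xI - A) = x^3(x + 5), so the eigenvalues are -5 (algebraic multiplicity 1), 0 (algebraic multiplicity 3).

For λ = -5: algebraic multiplicity 1 gives one 1×1 block.

For λ = 0: rank(A) = 2, rank(A^2) = 1. The eigenspace has dimension 4 - 2 = 2, so there are 2 Jordan blocks; the rank sequence gives block sizes [2, 1].

Assembling the blocks gives the Jordan form J above.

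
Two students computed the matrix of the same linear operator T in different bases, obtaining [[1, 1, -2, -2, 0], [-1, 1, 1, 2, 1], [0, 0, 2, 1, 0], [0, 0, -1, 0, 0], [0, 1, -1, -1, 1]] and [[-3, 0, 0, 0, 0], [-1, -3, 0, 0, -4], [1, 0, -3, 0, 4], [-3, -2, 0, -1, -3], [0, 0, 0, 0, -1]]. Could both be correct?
trace(A) = 5 but trace(B) = -11. The trace is a similarity invariant, so A and B are not similar.

No.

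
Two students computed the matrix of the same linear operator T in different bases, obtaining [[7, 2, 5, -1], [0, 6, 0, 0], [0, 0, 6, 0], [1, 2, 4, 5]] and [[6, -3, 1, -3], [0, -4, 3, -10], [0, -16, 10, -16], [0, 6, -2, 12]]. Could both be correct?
Yes.

Two matrices over a field are similar if and only if they have the same invariant factors.

Both A and B have characteristic polynomial (x - 6)^4 and minimal polynomial (x - 6)^3. Computing further, both have invariant factors x - 6, (x - 6)^3. Hence A and B are similar.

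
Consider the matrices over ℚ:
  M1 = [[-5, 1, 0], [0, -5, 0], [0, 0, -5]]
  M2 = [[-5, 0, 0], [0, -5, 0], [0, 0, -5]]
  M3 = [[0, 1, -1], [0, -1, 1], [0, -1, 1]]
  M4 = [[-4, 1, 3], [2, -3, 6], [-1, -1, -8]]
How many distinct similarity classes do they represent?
Characteristic polynomials: χ_{M1} = (x + 5)^3, χ_{M2} = (x + 5)^3, χ_{M3} = x^3, χ_{M4} = (x + 5)^3.

{M1, M4}: invariant factors x + 5, (x + 5)^2.

{M2}: invariant factors x + 5, x + 5, x + 5.

{M3}: invariant factors x, x^2.

Matrices are similar if and only if their invariant-factor lists agree; the partition into similarity classes is {M1, M4}, {M2}, {M3}.

3 classes: {M1, M4}, {M2}, {M3}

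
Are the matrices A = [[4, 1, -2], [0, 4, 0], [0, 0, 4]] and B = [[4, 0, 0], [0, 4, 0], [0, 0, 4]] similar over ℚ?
Both have characteristic polynomial (x - 4)^3, but the minimal polynomial of A is (x - 4)^2 while the minimal polynomial of B is x - 4. The minimal polynomial is a similarity invariant, so A and B are not similar.

No.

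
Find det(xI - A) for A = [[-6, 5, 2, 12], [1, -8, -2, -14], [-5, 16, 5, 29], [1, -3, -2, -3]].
xI - A = [[x + 6, -5, -2, -12], [-1, x + 8, 2, 14], [5, -16, x - 5, -29], [-1, 3, 2, x + 3]].

Expanding det(xI - A) along the first row:
det(xI - A) = + (x + 6)·det([[x + 8, 2, 14], [-16, x - 5, -29], [3, 2, x + 3]]) - (-5)·det([[-1, 2, 14], [5, x - 5, -29], [-1, 2, x + 3]]) + (-2)·det([[-1, x + 8, 14], [5, -16, -29], [-1, 3, x + 3]]) - (-12)·det([[-1, x + 8, 2], [5, -16, x - 5], [-1, 3, 2]]).

Evaluating gives χ_A(x) = x^4 + 12x^3 + 46x^2 + 60x + 25 = (x + 1)^2(x + 5)^2.

χ_A(x) = (x + 1)^2(x + 5)^2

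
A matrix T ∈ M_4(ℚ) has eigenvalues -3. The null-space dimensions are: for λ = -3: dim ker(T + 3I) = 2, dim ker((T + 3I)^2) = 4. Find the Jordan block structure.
λ = -3: successive nullity increments [2, 2] count blocks of size ≥ k; block sizes are [2, 2].

Jordan blocks: (-3, 2), (-3, 2)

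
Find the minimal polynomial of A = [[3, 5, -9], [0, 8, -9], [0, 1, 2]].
The characteristic polynomial factors as (x - 5)^2(x - 3). The minimal polynomial is ∏(x - λ)^{k_λ} where k_λ is the size of the largest Jordan block at λ.

For λ = 3: rank(A - 3I) = 2, and the largest Jordan block has size 1 (the smallest k with rank((A - 3I)^k) = rank((A - 3I)^(k+1))).
For λ = 5: rank(A - 5I) = 2, and the largest Jordan block has size 2 (the smallest k with rank((A - 5I)^k) = rank((A - 5I)^(k+1))).

So m_A(x) = (x - 5)^2(x - 3).

m_A(x) = (x - 5)^2(x - 3)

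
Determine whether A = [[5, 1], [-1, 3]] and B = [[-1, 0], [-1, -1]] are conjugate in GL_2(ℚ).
trace(A) = 8 but trace(B) = -2. The trace is a similarity invariant, so A and B are not similar.

No.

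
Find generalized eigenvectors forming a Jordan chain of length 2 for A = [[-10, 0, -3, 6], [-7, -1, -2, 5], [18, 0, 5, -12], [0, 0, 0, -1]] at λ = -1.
v_1 = [[0, -2, 2, 1]]^T, v_2 = [[0, 1, 0, 0]]^T

We seek v_1 ∈ ker((A + I)^2) \ ker(A + I), then set v_{i+1} = (A + I) v_i.

One such chain is v_1 = [[0, -2, 2, 1]]^T, v_2 = [[0, 1, 0, 0]]^T. Check: (A + I) v_2 = [[0, 0, 0, 0]]^T = 0.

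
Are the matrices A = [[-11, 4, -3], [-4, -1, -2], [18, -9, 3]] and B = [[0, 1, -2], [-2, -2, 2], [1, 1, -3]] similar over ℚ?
No.

trace(A) = -9 but trace(B) = -5. The trace is a similarity invariant, so A and B are not similar.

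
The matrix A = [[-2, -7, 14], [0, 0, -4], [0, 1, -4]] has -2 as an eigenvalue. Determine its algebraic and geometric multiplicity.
algebraic multiplicity 3, geometric multiplicity 2

The characteristic polynomial is (x + 2)^3, so the factor x + 2 appears with exponent 3: the algebraic multiplicity is 3.

rank(A + 2I) = 1, so the eigenspace has dimension 3 - 1 = 2: the geometric multiplicity is 2.

Since 2 < 3, A is not diagonalizable.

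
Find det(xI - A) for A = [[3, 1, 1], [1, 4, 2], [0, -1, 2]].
χ_A(x) = (x - 3)^3

xI - A = [[x - 3, -1, -1], [-1, x - 4, -2], [0, 1, x - 2]].

Expanding det(xI - A) along the first row:
det(xI - A) = + (x - 3)·det([[x - 4, -2], [1, x - 2]]) - (-1)·det([[-1, -2], [0, x - 2]]) + (-1)·det([[-1, x - 4], [0, 1]]).

Evaluating gives χ_A(x) = x^3 - 9x^2 + 27x - 27 = (x - 3)^3.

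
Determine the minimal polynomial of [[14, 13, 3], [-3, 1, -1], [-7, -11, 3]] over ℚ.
m_A(x) = (x - 6)^3

The characteristic polynomial factors as (x - 6)^3. The minimal polynomial is ∏(x - λ)^{k_λ} where k_λ is the size of the largest Jordan block at λ.

For λ = 6: rank(A - 6I) = 2, and the largest Jordan block has size 3 (the smallest k with rank((A - 6I)^k) = rank((A - 6I)^(k+1))).

So m_A(x) = (x - 6)^3.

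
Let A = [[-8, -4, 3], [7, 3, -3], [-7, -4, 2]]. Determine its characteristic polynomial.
xI - A = [[x + 8, 4, -3], [-7, x - 3, 3], [7, 4, x - 2]].

Expanding det(xI - A) along the first row:
det(xI - A) = + (x + 8)·det([[x - 3, 3], [4, x - 2]]) - (4)·det([[-7, 3], [7, x - 2]]) + (-3)·det([[-7, x - 3], [7, 4]]).

Evaluating gives χ_A(x) = x^3 + 3x^2 + 3x + 1 = (x + 1)^3.

χ_A(x) = (x + 1)^3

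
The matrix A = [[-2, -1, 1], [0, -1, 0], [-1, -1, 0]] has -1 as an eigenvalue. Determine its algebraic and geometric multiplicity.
algebraic multiplicity 3, geometric multiplicity 2

The characteristic polynomial is (x + 1)^3, so the factor x + 1 appears with exponent 3: the algebraic multiplicity is 3.

rank(A + I) = 1, so the eigenspace has dimension 3 - 1 = 2: the geometric multiplicity is 2.

Since 2 < 3, A is not diagonalizable.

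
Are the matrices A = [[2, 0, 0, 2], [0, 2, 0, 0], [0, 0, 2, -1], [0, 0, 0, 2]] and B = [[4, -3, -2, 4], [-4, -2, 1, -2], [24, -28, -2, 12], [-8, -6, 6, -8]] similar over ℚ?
trace(A) = 8 but trace(B) = -8. The trace is a similarity invariant, so A and B are not similar.

No.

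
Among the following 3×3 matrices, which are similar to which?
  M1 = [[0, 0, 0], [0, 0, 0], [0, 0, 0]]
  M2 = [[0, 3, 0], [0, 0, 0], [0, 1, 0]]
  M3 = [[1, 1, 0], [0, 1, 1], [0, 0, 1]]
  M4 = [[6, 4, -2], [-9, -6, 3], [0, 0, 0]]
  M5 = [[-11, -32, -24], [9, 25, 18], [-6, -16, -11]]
4 classes: {M1}, {M2, M4}, {M3}, {M5}

Characteristic polynomials: χ_{M1} = x^3, χ_{M2} = x^3, χ_{M3} = (x - 1)^3, χ_{M4} = x^3, χ_{M5} = (x - 1)^3.

{M1}: invariant factors x, x, x.

{M2, M4}: invariant factors x, x^2.

{M3}: invariant factors (x - 1)^3.

{M5}: invariant factors x - 1, (x - 1)^2.

Matrices are similar if and only if their invariant-factor lists agree; the partition into similarity classes is {M1}, {M2, M4}, {M3}, {M5}.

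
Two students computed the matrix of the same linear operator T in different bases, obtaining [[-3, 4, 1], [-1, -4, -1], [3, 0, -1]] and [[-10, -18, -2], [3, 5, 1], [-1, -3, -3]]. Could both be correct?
Yes.

Two matrices over a field are similar if and only if they have the same invariant factors.

Both A and B have characteristic polynomial (x + 2)^2(x + 4) and minimal polynomial (x + 2)^2(x + 4). Computing further, both have invariant factors (x + 2)^2(x + 4). Hence A and B are similar.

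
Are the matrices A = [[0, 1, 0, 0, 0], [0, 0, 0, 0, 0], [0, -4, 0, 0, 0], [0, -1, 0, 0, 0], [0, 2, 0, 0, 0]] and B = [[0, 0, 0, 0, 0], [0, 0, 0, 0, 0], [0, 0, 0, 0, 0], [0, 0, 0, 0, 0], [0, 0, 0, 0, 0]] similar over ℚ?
Both have characteristic polynomial x^5, but the minimal polynomial of A is x^2 while the minimal polynomial of B is x. The minimal polynomial is a similarity invariant, so A and B are not similar.

No.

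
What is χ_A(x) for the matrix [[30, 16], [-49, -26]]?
χ_A(x) = (x - 2)^2

xI - A = [[x - 30, -16], [49, x + 26]].

Expanding det(xI - A) along the first row:
det(xI - A) = + (x - 30)·det([[x + 26]]) - (-16)·det([[49]]).

Evaluating gives χ_A(x) = x^2 - 4x + 4 = (x - 2)^2.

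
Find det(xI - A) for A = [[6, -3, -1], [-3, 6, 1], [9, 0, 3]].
xI - A = [[x - 6, 3, 1], [3, x - 6, -1], [-9, 0, x - 3]].

Expanding det(xI - A) along the first row:
det(xI - A) = + (x - 6)·det([[x - 6, -1], [0, x - 3]]) - (3)·det([[3, -1], [-9, x - 3]]) + (1)·det([[3, x - 6], [-9, 0]]).

Evaluating gives χ_A(x) = x^3 - 15x^2 + 72x - 108 = (x - 6)^2(x - 3).

χ_A(x) = (x - 6)^2(x - 3)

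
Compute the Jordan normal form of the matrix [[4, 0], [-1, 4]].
The characteristic polynomial is det(xI - A) = (x - 4)^2, so the eigenvalues are 4 (algebraic multiplicity 2).

For λ = 4: rank(A - 4I) = 1, rank((A - 4I)^2) = 0. The eigenspace has dimension 2 - 1 = 1, so there is 1 Jordan block; the rank sequence gives block sizes [2].

Assembling the blocks gives the Jordan form J above.

J = [[4, 1], [0, 4]]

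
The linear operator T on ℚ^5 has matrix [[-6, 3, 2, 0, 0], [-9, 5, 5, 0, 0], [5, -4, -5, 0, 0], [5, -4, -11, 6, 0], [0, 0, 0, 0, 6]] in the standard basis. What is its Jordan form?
The characteristic polynomial is det(xI - A) = (x - 6)^2(x + 2)^3, so the eigenvalues are -2 (algebraic multiplicity 3), 6 (algebraic multiplicity 2).

For λ = -2: rank(A + 2I) = 4, rank((A + 2I)^2) = 3, rank((A + 2I)^3) = 2. The eigenspace has dimension 5 - 4 = 1, so there is 1 Jordan block; the rank sequence gives block sizes [3].

For λ = 6: rank(A - 6I) = 3. The eigenspace has dimension 5 - 3 = 2, so there are 2 Jordan blocks; the rank sequence gives block sizes [1, 1].

Assembling the blocks gives the Jordan form J above.

J = [[-2, 1, 0, 0, 0], [0, -2, 1, 0, 0], [0, 0, -2, 0, 0], [0, 0, 0, 6, 0], [0, 0, 0, 0, 6]]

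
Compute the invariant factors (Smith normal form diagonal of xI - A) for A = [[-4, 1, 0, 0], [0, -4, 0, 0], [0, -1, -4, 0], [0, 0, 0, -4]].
x + 4, x + 4, (x + 4)^2

The Jordan structure of A has elementary divisors (x + 4)^2, (x + 4), (x + 4). Arranging the block sizes at each eigenvalue in decreasing order and taking row products gives the invariant factors.

Invariant factors (smallest first, each dividing the next): x + 4, x + 4, (x + 4)^2.

Check: the last factor (x + 4)^2 is the minimal polynomial, and the product (x + 4)^4 is the characteristic polynomial.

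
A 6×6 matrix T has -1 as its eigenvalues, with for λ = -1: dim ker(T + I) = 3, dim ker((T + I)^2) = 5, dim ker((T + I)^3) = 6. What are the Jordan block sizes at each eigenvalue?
λ = -1: successive nullity increments [3, 2, 1] count blocks of size ≥ k; block sizes are [3, 2, 1].

Jordan blocks: (-1, 3), (-1, 2), (-1, 1)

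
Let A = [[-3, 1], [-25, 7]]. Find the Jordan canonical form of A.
The characteristic polynomial is det(xI - A) = (x - 2)^2, so the eigenvalues are 2 (algebraic multiplicity 2).

For λ = 2: rank(A - 2I) = 1, rank((A - 2I)^2) = 0. The eigenspace has dimension 2 - 1 = 1, so there is 1 Jordan block; the rank sequence gives block sizes [2].

Assembling the blocks gives the Jordan form J above.

J = [[2, 1], [0, 2]]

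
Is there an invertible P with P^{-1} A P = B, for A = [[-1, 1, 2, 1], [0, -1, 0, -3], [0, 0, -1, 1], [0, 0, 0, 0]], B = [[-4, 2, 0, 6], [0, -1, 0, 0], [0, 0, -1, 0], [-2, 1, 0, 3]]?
Yes.

Two matrices over a field are similar if and only if they have the same invariant factors.

Both A and B have characteristic polynomial x(x + 1)^3 and minimal polynomial x(x + 1)^2. Computing further, both have invariant factors x + 1, x(x + 1)^2. Hence A and B are similar.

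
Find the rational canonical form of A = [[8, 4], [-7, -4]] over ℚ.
R = [[0, 4], [1, 4]]

The invariant factors of A (the non-unit diagonal entries of the Smith normal form of xI - A over ℚ[x]) are x^2 - 4x - 4, each dividing the next. The characteristic polynomial is their product, x^2 - 4x - 4.

The rational canonical form is the block-diagonal matrix of companion matrices C(f_i):
R = [[0, 4], [1, 4]].

Note the characteristic polynomial does not split into linear factors over ℚ, so A has no Jordan form over ℚ; the rational canonical form exists over any field.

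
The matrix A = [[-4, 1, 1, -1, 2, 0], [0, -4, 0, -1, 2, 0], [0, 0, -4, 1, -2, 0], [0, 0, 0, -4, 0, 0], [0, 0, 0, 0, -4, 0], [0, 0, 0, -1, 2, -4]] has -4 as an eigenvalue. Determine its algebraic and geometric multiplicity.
algebraic multiplicity 6, geometric multiplicity 4

The characteristic polynomial is (x + 4)^6, so the factor x + 4 appears with exponent 6: the algebraic multiplicity is 6.

rank(A + 4I) = 2, so the eigenspace has dimension 6 - 2 = 4: the geometric multiplicity is 4.

Since 4 < 6, A is not diagonalizable.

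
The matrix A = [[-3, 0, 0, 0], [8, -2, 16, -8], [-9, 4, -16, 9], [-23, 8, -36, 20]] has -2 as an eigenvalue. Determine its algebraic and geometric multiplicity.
The characteristic polynomial is (x - 2)^2(x + 2)(x + 3), so the factor x + 2 appears with exponent 1: the algebraic multiplicity is 1.

rank(A + 2I) = 3, so the eigenspace has dimension 4 - 3 = 1: the geometric multiplicity is 1.

algebraic multiplicity 1, geometric multiplicity 1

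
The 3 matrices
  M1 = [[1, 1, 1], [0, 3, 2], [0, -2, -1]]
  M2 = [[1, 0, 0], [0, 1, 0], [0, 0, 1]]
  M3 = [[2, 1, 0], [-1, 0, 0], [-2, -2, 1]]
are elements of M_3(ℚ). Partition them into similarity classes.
Characteristic polynomials: χ_{M1} = (x - 1)^3, χ_{M2} = (x - 1)^3, χ_{M3} = (x - 1)^3.

{M1, M3}: invariant factors x - 1, (x - 1)^2.

{M2}: invariant factors x - 1, x - 1, x - 1.

Matrices are similar if and only if their invariant-factor lists agree; the partition into similarity classes is {M1, M3}, {M2}.

2 classes: {M1, M3}, {M2}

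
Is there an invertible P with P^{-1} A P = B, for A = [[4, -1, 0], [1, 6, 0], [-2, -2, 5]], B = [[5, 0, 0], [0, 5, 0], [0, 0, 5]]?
Both have characteristic polynomial (x - 5)^3, but the minimal polynomial of A is (x - 5)^2 while the minimal polynomial of B is x - 5. The minimal polynomial is a similarity invariant, so A and B are not similar.

No.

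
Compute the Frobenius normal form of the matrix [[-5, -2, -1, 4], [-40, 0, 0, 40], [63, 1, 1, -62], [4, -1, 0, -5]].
The invariant factors of A (the non-unit diagonal entries of the Smith normal form of xI - A over ℚ[x]) are (x + 4)(x + 5)(x^2 + 2), each dividing the next. The characteristic polynomial is their product, (x + 4)(x + 5)(x^2 + 2).

The rational canonical form is the block-diagonal matrix of companion matrices C(f_i):
R = [[0, 0, 0, -40], [1, 0, 0, -18], [0, 1, 0, -22], [0, 0, 1, -9]].

Note the characteristic polynomial does not split into linear factors over ℚ, so A has no Jordan form over ℚ; the rational canonical form exists over any field.

R = [[0, 0, 0, -40], [1, 0, 0, -18], [0, 1, 0, -22], [0, 0, 1, -9]]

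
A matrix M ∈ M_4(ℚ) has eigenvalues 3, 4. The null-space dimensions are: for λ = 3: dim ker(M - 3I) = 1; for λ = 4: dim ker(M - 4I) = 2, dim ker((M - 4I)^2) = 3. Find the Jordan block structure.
λ = 3: successive nullity increments [1] count blocks of size ≥ k; block sizes are [1].
λ = 4: successive nullity increments [2, 1] count blocks of size ≥ k; block sizes are [2, 1].

Jordan blocks: (3, 1), (4, 2), (4, 1)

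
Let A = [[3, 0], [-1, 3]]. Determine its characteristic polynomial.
χ_A(x) = (x - 3)^2

xI - A = [[x - 3, 0], [1, x - 3]].

Expanding det(xI - A) along the first row:
det(xI - A) = + (x - 3)·det([[x - 3]]) - (0)·det([[1]]).

Evaluating gives χ_A(x) = x^2 - 6x + 9 = (x - 3)^2.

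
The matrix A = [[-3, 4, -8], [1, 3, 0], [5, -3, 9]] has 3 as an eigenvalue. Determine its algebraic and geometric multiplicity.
algebraic multiplicity 3, geometric multiplicity 1

The characteristic polynomial is (x - 3)^3, so the factor x - 3 appears with exponent 3: the algebraic multiplicity is 3.

rank(A - 3I) = 2, so the eigenspace has dimension 3 - 2 = 1: the geometric multiplicity is 1.

Since 1 < 3, A is not diagonalizable.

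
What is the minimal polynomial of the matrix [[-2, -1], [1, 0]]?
m_A(x) = (x + 1)^2

The characteristic polynomial factors as (x + 1)^2. The minimal polynomial is ∏(x - λ)^{k_λ} where k_λ is the size of the largest Jordan block at λ.

For λ = -1: rank(A + I) = 1, and the largest Jordan block has size 2 (the smallest k with rank((A + I)^k) = rank((A + I)^(k+1))).

So m_A(x) = (x + 1)^2.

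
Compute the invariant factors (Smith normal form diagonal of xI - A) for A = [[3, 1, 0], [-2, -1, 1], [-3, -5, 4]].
The Jordan structure of A has elementary divisors (x - 2)^3. Arranging the block sizes at each eigenvalue in decreasing order and taking row products gives the invariant factors.

Invariant factors (smallest first, each dividing the next): (x - 2)^3.

Check: the last factor (x - 2)^3 is the minimal polynomial, and the product (x - 2)^3 is the characteristic polynomial.

(x - 2)^3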